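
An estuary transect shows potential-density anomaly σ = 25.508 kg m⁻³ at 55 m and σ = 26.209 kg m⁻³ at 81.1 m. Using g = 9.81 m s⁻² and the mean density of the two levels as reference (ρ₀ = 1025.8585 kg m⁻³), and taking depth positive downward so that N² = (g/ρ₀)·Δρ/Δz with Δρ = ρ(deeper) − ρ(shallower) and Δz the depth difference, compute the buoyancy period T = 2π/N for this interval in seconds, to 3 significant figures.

392 s

Δρ = 1026.209 − 1025.508 = 0.701 kg m⁻³ over Δz = 81.1 − 55 = 26.1 m.
N² = (9.81/1025.8585) × (0.701/26.1) = 2.5684 × 10⁻⁴ s⁻².
N = √(2.5684 × 10⁻⁴) = 0.016026 rad s⁻¹, so T = 2π/N = 392.06 s ≈ 392 s.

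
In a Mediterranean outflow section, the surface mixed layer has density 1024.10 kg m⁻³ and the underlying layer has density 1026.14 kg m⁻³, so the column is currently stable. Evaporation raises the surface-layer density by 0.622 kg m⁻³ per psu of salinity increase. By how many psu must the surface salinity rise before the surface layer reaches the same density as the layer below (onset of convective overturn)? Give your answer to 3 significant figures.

Density deficit of the surface layer: 1026.14 − 1024.10 = 2.04 kg m⁻³.
Required change = 2.04 / 0.622 = 3.28 psu.

3.28 psu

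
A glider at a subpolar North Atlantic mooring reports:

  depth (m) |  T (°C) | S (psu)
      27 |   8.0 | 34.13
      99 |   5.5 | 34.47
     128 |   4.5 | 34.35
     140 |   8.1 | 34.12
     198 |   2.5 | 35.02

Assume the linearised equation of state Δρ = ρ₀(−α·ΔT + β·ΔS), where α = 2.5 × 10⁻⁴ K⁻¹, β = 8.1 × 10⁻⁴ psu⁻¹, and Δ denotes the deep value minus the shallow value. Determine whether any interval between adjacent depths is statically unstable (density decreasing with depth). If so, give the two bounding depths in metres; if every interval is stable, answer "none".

Evaluate Δρ/ρ₀ = −αΔT + βΔS across each adjacent pair:
  27–99 m: −αΔT+βΔS = −(2.5 × 10⁻⁴)(-2.5)+(8.1 × 10⁻⁴)(+0.34) = 9.0 × 10⁻⁴ → stable
  99–128 m: −αΔT+βΔS = −(2.5 × 10⁻⁴)(-1.0)+(8.1 × 10⁻⁴)(-0.12) = 1.5 × 10⁻⁴ → stable
  128–140 m: −αΔT+βΔS = −(2.5 × 10⁻⁴)(+3.6)+(8.1 × 10⁻⁴)(-0.23) = -1.1 × 10⁻³ → UNSTABLE
  140–198 m: −αΔT+βΔS = −(2.5 × 10⁻⁴)(-5.6)+(8.1 × 10⁻⁴)(+0.90) = 2.1 × 10⁻³ → stable
The 128–140 m interval has Δρ < 0: lighter water underlies denser water.

128–140 m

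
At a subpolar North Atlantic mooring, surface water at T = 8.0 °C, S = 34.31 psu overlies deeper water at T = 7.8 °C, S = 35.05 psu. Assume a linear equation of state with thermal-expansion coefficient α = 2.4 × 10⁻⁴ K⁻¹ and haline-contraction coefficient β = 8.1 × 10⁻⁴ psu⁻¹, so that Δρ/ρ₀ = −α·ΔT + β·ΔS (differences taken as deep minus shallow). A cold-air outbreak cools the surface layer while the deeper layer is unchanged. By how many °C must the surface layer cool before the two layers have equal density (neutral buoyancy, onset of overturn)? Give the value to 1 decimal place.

2.7 °C

Neutral buoyancy requires Δρ = 0, i.e. −α(T_deep − T_surf′) + β(S_deep − S_surf) = 0.
T_surf′ = T_deep − (β/α)·ΔS = 7.8 − (8.1 × 10⁻⁴/2.4 × 10⁻⁴)·(+0.74) = 5.303 °C.
Cooling required: 8.0 − (5.303) = 2.697 °C.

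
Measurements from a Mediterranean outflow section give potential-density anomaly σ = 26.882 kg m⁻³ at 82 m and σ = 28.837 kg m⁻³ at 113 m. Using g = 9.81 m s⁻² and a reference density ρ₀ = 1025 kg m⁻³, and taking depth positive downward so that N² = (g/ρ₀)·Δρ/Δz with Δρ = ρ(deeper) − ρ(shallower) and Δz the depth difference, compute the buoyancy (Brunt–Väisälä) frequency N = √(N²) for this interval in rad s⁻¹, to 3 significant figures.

0.0246 rad s⁻¹

Δρ = 1028.837 − 1026.882 = 1.955 kg m⁻³ over Δz = 113 − 82 = 31 m.
N² = (9.81/1025) × (1.955/31) = 6.0357 × 10⁻⁴ s⁻².
N = √(6.0357 × 10⁻⁴) = 0.024568 rad s⁻¹ ≈ 0.0246 rad s⁻¹.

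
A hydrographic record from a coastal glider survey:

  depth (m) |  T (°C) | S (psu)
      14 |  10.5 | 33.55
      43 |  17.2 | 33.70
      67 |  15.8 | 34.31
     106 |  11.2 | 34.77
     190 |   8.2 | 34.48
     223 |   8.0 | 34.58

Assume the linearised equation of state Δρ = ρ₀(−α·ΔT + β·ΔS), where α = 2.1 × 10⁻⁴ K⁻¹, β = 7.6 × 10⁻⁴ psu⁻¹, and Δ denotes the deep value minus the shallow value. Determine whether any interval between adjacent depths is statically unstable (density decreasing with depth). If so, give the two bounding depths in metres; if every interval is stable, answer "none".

Evaluate Δρ/ρ₀ = −αΔT + βΔS across each adjacent pair:
  14–43 m: −αΔT+βΔS = −(2.1 × 10⁻⁴)(+6.7)+(7.6 × 10⁻⁴)(+0.15) = -1.3 × 10⁻³ → UNSTABLE
  43–67 m: −αΔT+βΔS = −(2.1 × 10⁻⁴)(-1.4)+(7.6 × 10⁻⁴)(+0.61) = 7.6 × 10⁻⁴ → stable
  67–106 m: −αΔT+βΔS = −(2.1 × 10⁻⁴)(-4.6)+(7.6 × 10⁻⁴)(+0.46) = 1.3 × 10⁻³ → stable
  106–190 m: −αΔT+βΔS = −(2.1 × 10⁻⁴)(-3.0)+(7.6 × 10⁻⁴)(-0.29) = 4.1 × 10⁻⁴ → stable
  190–223 m: −αΔT+βΔS = −(2.1 × 10⁻⁴)(-0.2)+(7.6 × 10⁻⁴)(+0.10) = 1.2 × 10⁻⁴ → stable
The 14–43 m interval has Δρ < 0: lighter water underlies denser water.

14–43 m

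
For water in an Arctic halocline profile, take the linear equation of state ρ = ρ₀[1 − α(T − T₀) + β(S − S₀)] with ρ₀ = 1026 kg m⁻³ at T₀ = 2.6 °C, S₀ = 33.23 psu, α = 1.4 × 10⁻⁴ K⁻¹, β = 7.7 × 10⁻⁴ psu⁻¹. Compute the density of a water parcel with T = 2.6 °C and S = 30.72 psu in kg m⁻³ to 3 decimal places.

1024.017 kg m⁻³

T − T₀ = +0.0 K, S − S₀ = -2.51 psu.
Bracket = 1 − α·(+0.0) + β·(-2.51) = 1 + (-1.9327 × 10⁻³) = 0.9980673.
ρ = 1026 × 0.9980673 = 1024.017 kg m⁻³.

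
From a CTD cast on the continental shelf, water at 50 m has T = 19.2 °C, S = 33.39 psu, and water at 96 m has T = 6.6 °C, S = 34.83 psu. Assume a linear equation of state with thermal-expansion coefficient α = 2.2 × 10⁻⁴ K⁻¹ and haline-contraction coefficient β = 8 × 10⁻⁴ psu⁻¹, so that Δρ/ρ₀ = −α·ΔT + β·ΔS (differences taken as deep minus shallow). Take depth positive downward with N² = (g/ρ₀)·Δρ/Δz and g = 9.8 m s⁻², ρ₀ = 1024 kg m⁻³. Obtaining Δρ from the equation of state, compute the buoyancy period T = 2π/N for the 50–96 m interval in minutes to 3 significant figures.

ΔT = -12.6 K, ΔS = +1.44 psu (deep − shallow).
Δρ/ρ₀ = −αΔT + βΔS = 2.772 × 10⁻³ + 1.152 × 10⁻³ = 3.924 × 10⁻³, so Δρ ≈ 4.018 kg m⁻³.
N² = (g/ρ₀)·Δρ/Δz = g·(Δρ/ρ₀)/Δz = 9.8 × 3.924 × 10⁻³ / 46 = 8.3598 × 10⁻⁴ s⁻².
N = √(8.3598 × 10⁻⁴) = 0.028913 rad s⁻¹ → T = 2π/N = 217.31 s = 3.6218 min ≈ 3.62 min.

3.62 min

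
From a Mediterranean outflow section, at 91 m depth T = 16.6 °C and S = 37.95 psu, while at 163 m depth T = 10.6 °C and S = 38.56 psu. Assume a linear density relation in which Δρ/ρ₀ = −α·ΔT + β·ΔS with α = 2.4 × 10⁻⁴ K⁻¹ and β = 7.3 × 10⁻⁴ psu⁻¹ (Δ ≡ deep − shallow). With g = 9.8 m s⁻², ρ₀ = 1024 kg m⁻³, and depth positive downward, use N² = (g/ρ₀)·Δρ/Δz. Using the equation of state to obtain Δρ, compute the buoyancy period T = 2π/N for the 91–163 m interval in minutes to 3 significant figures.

ΔT = -6.0 K, ΔS = +0.61 psu (deep − shallow).
Δρ/ρ₀ = −αΔT + βΔS = 1.44 × 10⁻³ + 4.453 × 10⁻⁴ = 1.8853 × 10⁻³, so Δρ ≈ 1.931 kg m⁻³.
N² = (g/ρ₀)·Δρ/Δz = g·(Δρ/ρ₀)/Δz = 9.8 × 1.8853 × 10⁻³ / 72 = 2.5661 × 10⁻⁴ s⁻².
N = √(2.5661 × 10⁻⁴) = 0.016019 rad s⁻¹ → T = 2π/N = 392.23 s = 6.5372 min ≈ 6.54 min.

6.54 min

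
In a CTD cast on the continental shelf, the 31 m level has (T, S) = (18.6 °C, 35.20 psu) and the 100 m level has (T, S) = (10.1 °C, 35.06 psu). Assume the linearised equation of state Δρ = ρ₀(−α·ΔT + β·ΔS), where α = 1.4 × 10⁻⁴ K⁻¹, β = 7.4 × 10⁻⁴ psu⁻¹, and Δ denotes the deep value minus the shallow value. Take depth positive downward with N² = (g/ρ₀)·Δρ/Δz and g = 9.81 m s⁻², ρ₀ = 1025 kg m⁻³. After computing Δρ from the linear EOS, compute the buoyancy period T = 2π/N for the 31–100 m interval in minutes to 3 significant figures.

8.43 min

ΔT = -8.5 K, ΔS = -0.14 psu (deep − shallow).
Δρ/ρ₀ = −αΔT + βΔS = 1.19 × 10⁻³ − 1.036 × 10⁻⁴ = 1.0864 × 10⁻³, so Δρ ≈ 1.114 kg m⁻³.
N² = (g/ρ₀)·Δρ/Δz = g·(Δρ/ρ₀)/Δz = 9.81 × 1.0864 × 10⁻³ / 69 = 1.5446 × 10⁻⁴ s⁻².
N = √(1.5446 × 10⁻⁴) = 0.012428 rad s⁻¹ → T = 2π/N = 505.57 s = 8.4262 min ≈ 8.43 min.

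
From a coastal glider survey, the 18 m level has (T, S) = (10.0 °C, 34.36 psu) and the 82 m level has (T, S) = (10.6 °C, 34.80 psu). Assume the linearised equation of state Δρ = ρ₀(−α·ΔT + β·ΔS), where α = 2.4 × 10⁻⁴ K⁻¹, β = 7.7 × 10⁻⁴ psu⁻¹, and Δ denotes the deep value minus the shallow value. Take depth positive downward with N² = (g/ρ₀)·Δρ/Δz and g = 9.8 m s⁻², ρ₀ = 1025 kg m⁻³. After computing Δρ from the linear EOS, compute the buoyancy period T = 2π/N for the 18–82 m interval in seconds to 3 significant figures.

ΔT = +0.6 K, ΔS = +0.44 psu (deep − shallow).
Δρ/ρ₀ = −αΔT + βΔS = -1.44 × 10⁻⁴ + 3.388 × 10⁻⁴ = 1.948 × 10⁻⁴, so Δρ ≈ 0.1997 kg m⁻³.
N² = (g/ρ₀)·Δρ/Δz = g·(Δρ/ρ₀)/Δz = 9.8 × 1.948 × 10⁻⁴ / 64 = 2.9829 × 10⁻⁵ s⁻².
N = √(2.9829 × 10⁻⁵) = 5.4616 × 10⁻³ rad s⁻¹ → T = 2π/N = 1.1504 × 10³ s ≈ 1.15 × 10³ s.

1.15 × 10³ s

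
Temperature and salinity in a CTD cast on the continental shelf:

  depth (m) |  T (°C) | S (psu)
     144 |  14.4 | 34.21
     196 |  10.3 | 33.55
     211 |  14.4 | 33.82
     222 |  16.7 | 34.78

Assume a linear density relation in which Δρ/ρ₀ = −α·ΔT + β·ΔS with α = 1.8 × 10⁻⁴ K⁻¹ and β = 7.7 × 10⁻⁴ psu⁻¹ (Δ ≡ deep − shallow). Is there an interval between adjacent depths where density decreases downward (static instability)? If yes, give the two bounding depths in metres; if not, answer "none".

Evaluate Δρ/ρ₀ = −αΔT + βΔS across each adjacent pair:
  144–196 m: −αΔT+βΔS = −(1.8 × 10⁻⁴)(-4.1)+(7.7 × 10⁻⁴)(-0.66) = 2.3 × 10⁻⁴ → stable
  196–211 m: −αΔT+βΔS = −(1.8 × 10⁻⁴)(+4.1)+(7.7 × 10⁻⁴)(+0.27) = -5.3 × 10⁻⁴ → UNSTABLE
  211–222 m: −αΔT+βΔS = −(1.8 × 10⁻⁴)(+2.3)+(7.7 × 10⁻⁴)(+0.96) = 3.3 × 10⁻⁴ → stable
The 196–211 m interval has Δρ < 0: lighter water underlies denser water.

196–211 m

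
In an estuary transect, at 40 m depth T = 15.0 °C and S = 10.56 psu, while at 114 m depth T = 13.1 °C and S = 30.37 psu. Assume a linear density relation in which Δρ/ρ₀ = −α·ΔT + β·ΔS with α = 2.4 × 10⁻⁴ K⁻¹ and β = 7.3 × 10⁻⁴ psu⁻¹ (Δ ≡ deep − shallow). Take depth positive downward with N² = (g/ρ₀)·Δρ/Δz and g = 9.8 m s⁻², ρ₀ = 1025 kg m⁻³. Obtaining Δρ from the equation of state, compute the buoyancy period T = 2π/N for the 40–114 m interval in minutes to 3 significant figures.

ΔT = -1.9 K, ΔS = +19.81 psu (deep − shallow).
Δρ/ρ₀ = −αΔT + βΔS = 4.56 × 10⁻⁴ + 0.0144613 = 0.0149173, so Δρ ≈ 15.29 kg m⁻³.
N² = (g/ρ₀)·Δρ/Δz = g·(Δρ/ρ₀)/Δz = 9.8 × 0.0149173 / 74 = 1.9755 × 10⁻³ s⁻².
N = √(1.9755 × 10⁻³) = 0.044447 rad s⁻¹ → T = 2π/N = 141.36 s = 2.3560 min ≈ 2.36 min.

2.36 min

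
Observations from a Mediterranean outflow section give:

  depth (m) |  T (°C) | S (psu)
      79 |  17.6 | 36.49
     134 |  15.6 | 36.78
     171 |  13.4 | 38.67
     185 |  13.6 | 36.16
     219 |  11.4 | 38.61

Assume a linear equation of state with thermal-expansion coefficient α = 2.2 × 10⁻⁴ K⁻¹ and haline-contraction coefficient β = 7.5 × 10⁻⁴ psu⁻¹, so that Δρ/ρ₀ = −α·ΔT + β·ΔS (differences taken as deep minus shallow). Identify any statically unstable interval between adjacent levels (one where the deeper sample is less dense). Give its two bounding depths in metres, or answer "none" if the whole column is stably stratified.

Evaluate Δρ/ρ₀ = −αΔT + βΔS across each adjacent pair:
  79–134 m: −αΔT+βΔS = −(2.2 × 10⁻⁴)(-2.0)+(7.5 × 10⁻⁴)(+0.29) = 6.6 × 10⁻⁴ → stable
  134–171 m: −αΔT+βΔS = −(2.2 × 10⁻⁴)(-2.2)+(7.5 × 10⁻⁴)(+1.89) = 1.9 × 10⁻³ → stable
  171–185 m: −αΔT+βΔS = −(2.2 × 10⁻⁴)(+0.2)+(7.5 × 10⁻⁴)(-2.51) = -1.9 × 10⁻³ → UNSTABLE
  185–219 m: −αΔT+βΔS = −(2.2 × 10⁻⁴)(-2.2)+(7.5 × 10⁻⁴)(+2.45) = 2.3 × 10⁻³ → stable
The 171–185 m interval has Δρ < 0: lighter water underlies denser water.

171–185 m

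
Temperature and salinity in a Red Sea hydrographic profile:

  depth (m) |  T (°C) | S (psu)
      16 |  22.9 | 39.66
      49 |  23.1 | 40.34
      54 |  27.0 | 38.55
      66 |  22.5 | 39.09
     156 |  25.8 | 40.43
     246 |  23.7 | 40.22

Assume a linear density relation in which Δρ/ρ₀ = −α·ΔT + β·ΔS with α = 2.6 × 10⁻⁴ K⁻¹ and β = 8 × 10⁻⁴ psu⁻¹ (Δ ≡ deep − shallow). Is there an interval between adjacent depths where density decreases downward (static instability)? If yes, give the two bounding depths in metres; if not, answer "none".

Evaluate Δρ/ρ₀ = −αΔT + βΔS across each adjacent pair:
  16–49 m: −αΔT+βΔS = −(2.6 × 10⁻⁴)(+0.2)+(8 × 10⁻⁴)(+0.68) = 4.9 × 10⁻⁴ → stable
  49–54 m: −αΔT+βΔS = −(2.6 × 10⁻⁴)(+3.9)+(8 × 10⁻⁴)(-1.79) = -2.4 × 10⁻³ → UNSTABLE
  54–66 m: −αΔT+βΔS = −(2.6 × 10⁻⁴)(-4.5)+(8 × 10⁻⁴)(+0.54) = 1.6 × 10⁻³ → stable
  66–156 m: −αΔT+βΔS = −(2.6 × 10⁻⁴)(+3.3)+(8 × 10⁻⁴)(+1.34) = 2.1 × 10⁻⁴ → stable
  156–246 m: −αΔT+βΔS = −(2.6 × 10⁻⁴)(-2.1)+(8 × 10⁻⁴)(-0.21) = 3.8 × 10⁻⁴ → stable
The 49–54 m interval has Δρ < 0: lighter water underlies denser water.

49–54 m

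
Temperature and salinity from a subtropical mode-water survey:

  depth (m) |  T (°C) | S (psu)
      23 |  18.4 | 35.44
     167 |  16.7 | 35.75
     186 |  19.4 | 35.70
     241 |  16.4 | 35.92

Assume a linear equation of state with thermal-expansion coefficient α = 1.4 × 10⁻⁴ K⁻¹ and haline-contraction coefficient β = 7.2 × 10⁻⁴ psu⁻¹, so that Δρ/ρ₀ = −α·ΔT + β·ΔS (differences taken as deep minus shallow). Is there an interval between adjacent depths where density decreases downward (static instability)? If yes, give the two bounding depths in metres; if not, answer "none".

167–186 m

Evaluate Δρ/ρ₀ = −αΔT + βΔS across each adjacent pair:
  23–167 m: −αΔT+βΔS = −(1.4 × 10⁻⁴)(-1.7)+(7.2 × 10⁻⁴)(+0.31) = 4.6 × 10⁻⁴ → stable
  167–186 m: −αΔT+βΔS = −(1.4 × 10⁻⁴)(+2.7)+(7.2 × 10⁻⁴)(-0.05) = -4.1 × 10⁻⁴ → UNSTABLE
  186–241 m: −αΔT+βΔS = −(1.4 × 10⁻⁴)(-3.0)+(7.2 × 10⁻⁴)(+0.22) = 5.8 × 10⁻⁴ → stable
The 167–186 m interval has Δρ < 0: lighter water underlies denser water.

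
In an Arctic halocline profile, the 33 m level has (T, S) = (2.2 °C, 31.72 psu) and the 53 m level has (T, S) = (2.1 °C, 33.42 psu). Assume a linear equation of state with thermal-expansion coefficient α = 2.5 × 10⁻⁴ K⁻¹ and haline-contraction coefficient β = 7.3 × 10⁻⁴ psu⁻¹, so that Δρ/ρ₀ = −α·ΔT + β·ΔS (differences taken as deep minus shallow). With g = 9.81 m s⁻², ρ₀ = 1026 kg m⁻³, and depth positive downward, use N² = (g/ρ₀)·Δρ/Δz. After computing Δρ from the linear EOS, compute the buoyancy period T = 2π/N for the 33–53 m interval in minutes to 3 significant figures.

ΔT = -0.1 K, ΔS = +1.70 psu (deep − shallow).
Δρ/ρ₀ = −αΔT + βΔS = 2.50 × 10⁻⁵ + 1.241 × 10⁻³ = 1.266 × 10⁻³, so Δρ ≈ 1.299 kg m⁻³.
N² = (g/ρ₀)·Δρ/Δz = g·(Δρ/ρ₀)/Δz = 9.81 × 1.266 × 10⁻³ / 20 = 6.2097 × 10⁻⁴ s⁻².
N = √(6.2097 × 10⁻⁴) = 0.024919 rad s⁻¹ → T = 2π/N = 252.14 s = 4.2023 min ≈ 4.20 min.

4.20 min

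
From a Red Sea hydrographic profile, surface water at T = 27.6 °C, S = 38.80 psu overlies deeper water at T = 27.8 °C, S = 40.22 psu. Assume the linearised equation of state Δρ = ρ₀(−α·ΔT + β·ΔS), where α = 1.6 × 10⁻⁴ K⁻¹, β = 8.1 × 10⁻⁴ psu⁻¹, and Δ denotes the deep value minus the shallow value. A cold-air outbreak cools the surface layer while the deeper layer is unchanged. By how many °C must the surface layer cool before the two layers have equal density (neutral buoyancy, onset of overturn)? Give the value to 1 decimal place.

Neutral buoyancy requires Δρ = 0, i.e. −α(T_deep − T_surf′) + β(S_deep − S_surf) = 0.
T_surf′ = T_deep − (β/α)·ΔS = 27.8 − (8.1 × 10⁻⁴/1.6 × 10⁻⁴)·(+1.42) = 20.611 °C.
Cooling required: 27.6 − (20.611) = 6.989 °C.

7.0 °C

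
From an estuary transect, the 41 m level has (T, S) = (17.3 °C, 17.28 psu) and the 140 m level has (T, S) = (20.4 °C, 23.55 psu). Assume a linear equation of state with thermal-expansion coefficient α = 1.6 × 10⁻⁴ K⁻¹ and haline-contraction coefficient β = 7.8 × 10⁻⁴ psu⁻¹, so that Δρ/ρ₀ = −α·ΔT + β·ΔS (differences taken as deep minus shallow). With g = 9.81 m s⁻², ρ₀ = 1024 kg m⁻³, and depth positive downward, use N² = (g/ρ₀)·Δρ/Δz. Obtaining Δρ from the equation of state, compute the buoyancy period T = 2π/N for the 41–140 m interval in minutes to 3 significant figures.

5.02 min

ΔT = +3.1 K, ΔS = +6.27 psu (deep − shallow).
Δρ/ρ₀ = −αΔT + βΔS = -4.96 × 10⁻⁴ + 4.8906 × 10⁻³ = 4.3946 × 10⁻³, so Δρ ≈ 4.500 kg m⁻³.
N² = (g/ρ₀)·Δρ/Δz = g·(Δρ/ρ₀)/Δz = 9.81 × 4.3946 × 10⁻³ / 99 = 4.3546 × 10⁻⁴ s⁻².
N = √(4.3546 × 10⁻⁴) = 0.020868 rad s⁻¹ → T = 2π/N = 301.09 s = 5.0182 min ≈ 5.02 min.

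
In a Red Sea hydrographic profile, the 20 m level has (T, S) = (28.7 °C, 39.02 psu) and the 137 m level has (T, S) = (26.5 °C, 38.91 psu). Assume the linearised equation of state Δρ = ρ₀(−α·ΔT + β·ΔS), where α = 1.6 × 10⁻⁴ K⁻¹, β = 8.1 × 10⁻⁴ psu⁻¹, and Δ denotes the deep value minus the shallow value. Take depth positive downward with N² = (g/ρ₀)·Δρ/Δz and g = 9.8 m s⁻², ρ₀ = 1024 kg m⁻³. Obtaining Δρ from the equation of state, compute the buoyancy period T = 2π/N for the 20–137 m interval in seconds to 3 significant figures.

ΔT = -2.2 K, ΔS = -0.11 psu (deep − shallow).
Δρ/ρ₀ = −αΔT + βΔS = 3.52 × 10⁻⁴ − 8.91 × 10⁻⁵ = 2.629 × 10⁻⁴, so Δρ ≈ 0.2692 kg m⁻³.
N² = (g/ρ₀)·Δρ/Δz = g·(Δρ/ρ₀)/Δz = 9.8 × 2.629 × 10⁻⁴ / 117 = 2.2021 × 10⁻⁵ s⁻².
N = √(2.2021 × 10⁻⁵) = 4.6927 × 10⁻³ rad s⁻¹ → T = 2π/N = 1.3389 × 10³ s ≈ 1.34 × 10³ s.

1.34 × 10³ s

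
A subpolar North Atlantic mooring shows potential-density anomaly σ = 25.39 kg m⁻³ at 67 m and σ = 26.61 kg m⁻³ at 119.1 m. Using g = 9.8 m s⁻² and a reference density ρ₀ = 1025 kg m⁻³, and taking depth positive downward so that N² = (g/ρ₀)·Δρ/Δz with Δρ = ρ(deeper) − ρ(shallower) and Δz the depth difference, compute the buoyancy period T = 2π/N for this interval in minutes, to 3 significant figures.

7.00 min

Δρ = 1026.61 − 1025.39 = 1.22 kg m⁻³ over Δz = 119.1 − 67 = 52.1 m.
N² = (9.8/1025) × (1.22/52.1) = 2.2388 × 10⁻⁴ s⁻².
N = √(2.2388 × 10⁻⁴) = 0.014963 rad s⁻¹, so T = 2π/N = 419.91 s = 6.9985 min ≈ 7.00 min.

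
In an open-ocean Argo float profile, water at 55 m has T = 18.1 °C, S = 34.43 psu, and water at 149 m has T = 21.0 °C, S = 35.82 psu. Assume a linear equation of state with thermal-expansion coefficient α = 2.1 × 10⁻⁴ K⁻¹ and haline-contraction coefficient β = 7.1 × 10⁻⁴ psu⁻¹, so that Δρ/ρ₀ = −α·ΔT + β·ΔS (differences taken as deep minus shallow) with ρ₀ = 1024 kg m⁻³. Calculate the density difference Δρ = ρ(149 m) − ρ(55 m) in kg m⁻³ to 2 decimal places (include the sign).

+0.39 kg m⁻³

ΔT = +2.9 K, ΔS = +1.39 psu (deep − shallow).
Δρ/ρ₀ = −(2.1 × 10⁻⁴)(+2.9) + (7.1 × 10⁻⁴)(+1.39) = 3.779 × 10⁻⁴.
Δρ = 1024 × (3.779 × 10⁻⁴) = +0.39 kg m⁻³.
Positive Δρ: denser below, stable.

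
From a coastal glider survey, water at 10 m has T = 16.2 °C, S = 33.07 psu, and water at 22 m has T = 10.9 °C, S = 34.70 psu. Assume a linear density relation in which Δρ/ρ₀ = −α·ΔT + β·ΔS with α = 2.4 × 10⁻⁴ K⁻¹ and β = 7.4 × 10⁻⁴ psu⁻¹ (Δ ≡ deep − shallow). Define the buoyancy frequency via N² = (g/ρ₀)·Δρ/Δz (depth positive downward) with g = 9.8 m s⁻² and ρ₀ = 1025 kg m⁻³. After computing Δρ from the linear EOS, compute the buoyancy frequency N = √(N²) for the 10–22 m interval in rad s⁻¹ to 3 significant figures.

0.0450 rad s⁻¹

ΔT = -5.3 K, ΔS = +1.63 psu (deep − shallow).
Δρ/ρ₀ = −αΔT + βΔS = 1.272 × 10⁻³ + 1.2062 × 10⁻³ = 2.4782 × 10⁻³, so Δρ ≈ 2.540 kg m⁻³.
N² = (g/ρ₀)·Δρ/Δz = g·(Δρ/ρ₀)/Δz = 9.8 × 2.4782 × 10⁻³ / 12 = 2.0239 × 10⁻³ s⁻².
N = √(2.0239 × 10⁻³) = 0.044988 rad s⁻¹ ≈ 0.0450 rad s⁻¹.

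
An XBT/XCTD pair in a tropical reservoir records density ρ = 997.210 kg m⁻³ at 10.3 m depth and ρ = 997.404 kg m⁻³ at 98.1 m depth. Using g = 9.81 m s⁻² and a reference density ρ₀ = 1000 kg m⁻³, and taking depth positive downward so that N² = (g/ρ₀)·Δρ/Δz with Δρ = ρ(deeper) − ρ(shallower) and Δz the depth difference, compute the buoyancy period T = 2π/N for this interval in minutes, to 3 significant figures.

Δρ = 997.404 − 997.210 = 0.194 kg m⁻³ over Δz = 98.1 − 10.3 = 87.8 m.
N² = (9.81/1000) × (0.194/87.8) = 2.1676 × 10⁻⁵ s⁻².
N = √(2.1676 × 10⁻⁵) = 4.6557 × 10⁻³ rad s⁻¹, so T = 2π/N = 1.3496 × 10³ s = 22.493 min ≈ 22.5 min.

22.5 min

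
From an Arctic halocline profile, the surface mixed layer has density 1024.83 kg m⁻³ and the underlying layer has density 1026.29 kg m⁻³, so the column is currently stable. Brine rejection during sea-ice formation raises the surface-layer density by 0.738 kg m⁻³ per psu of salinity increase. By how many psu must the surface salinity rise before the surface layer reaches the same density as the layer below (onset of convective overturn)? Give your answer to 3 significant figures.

1.98 psu

Density deficit of the surface layer: 1026.29 − 1024.83 = 1.46 kg m⁻³.
Required change = 1.46 / 0.738 = 1.98 psu.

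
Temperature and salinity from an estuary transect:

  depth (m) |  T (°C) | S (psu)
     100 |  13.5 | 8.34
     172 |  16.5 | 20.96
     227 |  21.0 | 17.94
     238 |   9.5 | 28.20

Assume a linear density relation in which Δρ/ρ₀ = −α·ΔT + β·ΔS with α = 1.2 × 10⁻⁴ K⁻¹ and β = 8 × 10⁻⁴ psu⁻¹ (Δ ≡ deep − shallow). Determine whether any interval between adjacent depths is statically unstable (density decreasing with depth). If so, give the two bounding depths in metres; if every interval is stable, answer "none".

172–227 m

Evaluate Δρ/ρ₀ = −αΔT + βΔS across each adjacent pair:
  100–172 m: −αΔT+βΔS = −(1.2 × 10⁻⁴)(+3.0)+(8 × 10⁻⁴)(+12.62) = 9.7 × 10⁻³ → stable
  172–227 m: −αΔT+βΔS = −(1.2 × 10⁻⁴)(+4.5)+(8 × 10⁻⁴)(-3.02) = -3.0 × 10⁻³ → UNSTABLE
  227–238 m: −αΔT+βΔS = −(1.2 × 10⁻⁴)(-11.5)+(8 × 10⁻⁴)(+10.26) = 9.6 × 10⁻³ → stable
The 172–227 m interval has Δρ < 0: lighter water underlies denser water.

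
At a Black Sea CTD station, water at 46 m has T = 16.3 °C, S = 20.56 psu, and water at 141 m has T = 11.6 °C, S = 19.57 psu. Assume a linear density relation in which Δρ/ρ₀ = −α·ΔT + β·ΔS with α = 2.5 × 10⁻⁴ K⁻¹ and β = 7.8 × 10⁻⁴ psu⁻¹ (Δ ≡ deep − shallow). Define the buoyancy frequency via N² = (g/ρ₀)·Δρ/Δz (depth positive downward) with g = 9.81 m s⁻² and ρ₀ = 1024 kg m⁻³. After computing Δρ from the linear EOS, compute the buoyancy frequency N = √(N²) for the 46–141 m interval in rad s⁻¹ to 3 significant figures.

6.45 × 10⁻³ rad s⁻¹

ΔT = -4.7 K, ΔS = -0.99 psu (deep − shallow).
Δρ/ρ₀ = −αΔT + βΔS = 1.175 × 10⁻³ − 7.722 × 10⁻⁴ = 4.028 × 10⁻⁴, so Δρ ≈ 0.4125 kg m⁻³.
N² = (g/ρ₀)·Δρ/Δz = g·(Δρ/ρ₀)/Δz = 9.81 × 4.028 × 10⁻⁴ / 95 = 4.1594 × 10⁻⁵ s⁻².
N = √(4.1594 × 10⁻⁵) = 6.4493 × 10⁻³ rad s⁻¹ ≈ 6.45 × 10⁻³ rad s⁻¹.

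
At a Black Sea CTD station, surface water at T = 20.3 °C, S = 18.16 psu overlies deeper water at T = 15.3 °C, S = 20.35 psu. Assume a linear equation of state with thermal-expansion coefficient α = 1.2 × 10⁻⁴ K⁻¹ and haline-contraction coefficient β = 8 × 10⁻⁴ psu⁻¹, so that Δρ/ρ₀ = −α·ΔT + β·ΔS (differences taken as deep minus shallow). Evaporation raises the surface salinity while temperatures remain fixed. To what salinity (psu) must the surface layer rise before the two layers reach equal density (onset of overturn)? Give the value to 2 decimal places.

21.10 psu

Neutral buoyancy requires −α(T_deep − T_surf) + β(S_deep − S_surf′) = 0.
S_surf′ = S_deep − (α/β)·ΔT = 20.35 − (1.2 × 10⁻⁴/8 × 10⁻⁴)·(-5.0) = 21.1000 psu.
Increase required: 21.1000 − 18.16 = 2.9400 psu.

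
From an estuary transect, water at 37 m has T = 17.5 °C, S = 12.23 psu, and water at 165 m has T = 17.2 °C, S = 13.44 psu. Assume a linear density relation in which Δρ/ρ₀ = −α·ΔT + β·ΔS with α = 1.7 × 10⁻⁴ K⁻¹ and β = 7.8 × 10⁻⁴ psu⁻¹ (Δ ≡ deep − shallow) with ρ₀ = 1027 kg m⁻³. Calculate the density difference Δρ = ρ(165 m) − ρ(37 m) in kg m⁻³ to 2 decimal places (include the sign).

+1.02 kg m⁻³

ΔT = -0.3 K, ΔS = +1.21 psu (deep − shallow).
Δρ/ρ₀ = −(1.7 × 10⁻⁴)(-0.3) + (7.8 × 10⁻⁴)(+1.21) = 9.948 × 10⁻⁴.
Δρ = 1027 × (9.948 × 10⁻⁴) = +1.02 kg m⁻³.
Positive Δρ: denser below, stable.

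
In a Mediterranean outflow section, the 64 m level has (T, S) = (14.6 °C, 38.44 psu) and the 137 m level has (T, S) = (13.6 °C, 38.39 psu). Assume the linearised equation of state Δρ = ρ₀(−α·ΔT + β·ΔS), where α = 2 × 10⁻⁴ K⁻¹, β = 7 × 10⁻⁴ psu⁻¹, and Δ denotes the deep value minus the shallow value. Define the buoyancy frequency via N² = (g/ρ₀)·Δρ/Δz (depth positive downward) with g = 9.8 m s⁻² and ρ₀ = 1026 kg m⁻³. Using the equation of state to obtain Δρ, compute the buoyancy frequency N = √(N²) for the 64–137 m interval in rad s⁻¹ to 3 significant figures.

4.71 × 10⁻³ rad s⁻¹

ΔT = -1.0 K, ΔS = -0.05 psu (deep − shallow).
Δρ/ρ₀ = −αΔT + βΔS = 2.00 × 10⁻⁴ − 3.50 × 10⁻⁵ = 1.65 × 10⁻⁴, so Δρ ≈ 0.1693 kg m⁻³.
N² = (g/ρ₀)·Δρ/Δz = g·(Δρ/ρ₀)/Δz = 9.8 × 1.65 × 10⁻⁴ / 73 = 2.2151 × 10⁻⁵ s⁻².
N = √(2.2151 × 10⁻⁵) = 4.7065 × 10⁻³ rad s⁻¹ ≈ 4.71 × 10⁻³ rad s⁻¹.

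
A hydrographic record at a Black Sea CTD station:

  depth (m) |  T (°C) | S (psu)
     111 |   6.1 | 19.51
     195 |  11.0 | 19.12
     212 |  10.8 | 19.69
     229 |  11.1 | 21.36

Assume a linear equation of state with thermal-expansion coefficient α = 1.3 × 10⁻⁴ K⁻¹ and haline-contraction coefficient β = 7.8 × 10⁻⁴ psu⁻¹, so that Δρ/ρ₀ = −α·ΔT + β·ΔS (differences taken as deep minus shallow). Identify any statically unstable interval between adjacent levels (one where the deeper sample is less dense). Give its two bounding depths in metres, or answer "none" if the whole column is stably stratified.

111–195 m

Evaluate Δρ/ρ₀ = −αΔT + βΔS across each adjacent pair:
  111–195 m: −αΔT+βΔS = −(1.3 × 10⁻⁴)(+4.9)+(7.8 × 10⁻⁴)(-0.39) = -9.4 × 10⁻⁴ → UNSTABLE
  195–212 m: −αΔT+βΔS = −(1.3 × 10⁻⁴)(-0.2)+(7.8 × 10⁻⁴)(+0.57) = 4.7 × 10⁻⁴ → stable
  212–229 m: −αΔT+βΔS = −(1.3 × 10⁻⁴)(+0.3)+(7.8 × 10⁻⁴)(+1.67) = 1.3 × 10⁻³ → stable
The 111–195 m interval has Δρ < 0: lighter water underlies denser water.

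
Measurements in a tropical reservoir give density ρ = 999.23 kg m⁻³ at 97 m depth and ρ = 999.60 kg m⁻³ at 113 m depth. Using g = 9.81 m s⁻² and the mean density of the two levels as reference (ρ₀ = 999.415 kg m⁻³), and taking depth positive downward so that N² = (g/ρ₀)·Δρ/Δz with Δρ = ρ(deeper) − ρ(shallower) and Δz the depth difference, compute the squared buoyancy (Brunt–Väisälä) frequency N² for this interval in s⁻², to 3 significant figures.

2.27 × 10⁻⁴ s⁻²

Δρ = 999.60 − 999.23 = 0.37 kg m⁻³ over Δz = 113 − 97 = 16 m.
N² = (9.81/999.415) × (0.37/16) = 2.2699 × 10⁻⁴ s⁻² ≈ 2.27 × 10⁻⁴ s⁻².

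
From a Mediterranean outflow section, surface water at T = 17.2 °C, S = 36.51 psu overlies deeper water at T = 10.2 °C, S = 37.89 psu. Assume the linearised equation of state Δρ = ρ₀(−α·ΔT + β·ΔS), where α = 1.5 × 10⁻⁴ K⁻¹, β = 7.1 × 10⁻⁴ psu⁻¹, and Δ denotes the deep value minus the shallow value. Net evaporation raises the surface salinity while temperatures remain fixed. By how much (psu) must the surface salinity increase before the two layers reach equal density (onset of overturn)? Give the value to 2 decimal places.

Neutral buoyancy requires −α(T_deep − T_surf) + β(S_deep − S_surf′) = 0.
S_surf′ = S_deep − (α/β)·ΔT = 37.89 − (1.5 × 10⁻⁴/7.1 × 10⁻⁴)·(-7.0) = 39.3689 psu.
Increase required: 39.3689 − 36.51 = 2.8589 psu.

2.86 psu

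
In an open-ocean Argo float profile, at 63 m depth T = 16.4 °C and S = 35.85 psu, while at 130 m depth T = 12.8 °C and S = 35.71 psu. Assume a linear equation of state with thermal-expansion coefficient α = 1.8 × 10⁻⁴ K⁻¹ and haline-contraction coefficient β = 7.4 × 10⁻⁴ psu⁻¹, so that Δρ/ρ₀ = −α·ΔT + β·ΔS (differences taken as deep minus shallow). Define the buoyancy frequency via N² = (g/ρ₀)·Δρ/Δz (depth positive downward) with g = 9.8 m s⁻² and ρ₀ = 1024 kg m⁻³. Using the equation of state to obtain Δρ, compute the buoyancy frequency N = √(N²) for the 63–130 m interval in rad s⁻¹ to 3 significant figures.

8.92 × 10⁻³ rad s⁻¹

ΔT = -3.6 K, ΔS = -0.14 psu (deep − shallow).
Δρ/ρ₀ = −αΔT + βΔS = 6.48 × 10⁻⁴ − 1.036 × 10⁻⁴ = 5.444 × 10⁻⁴, so Δρ ≈ 0.5575 kg m⁻³.
N² = (g/ρ₀)·Δρ/Δz = g·(Δρ/ρ₀)/Δz = 9.8 × 5.444 × 10⁻⁴ / 67 = 7.9629 × 10⁻⁵ s⁻².
N = √(7.9629 × 10⁻⁵) = 8.9235 × 10⁻³ rad s⁻¹ ≈ 8.92 × 10⁻³ rad s⁻¹.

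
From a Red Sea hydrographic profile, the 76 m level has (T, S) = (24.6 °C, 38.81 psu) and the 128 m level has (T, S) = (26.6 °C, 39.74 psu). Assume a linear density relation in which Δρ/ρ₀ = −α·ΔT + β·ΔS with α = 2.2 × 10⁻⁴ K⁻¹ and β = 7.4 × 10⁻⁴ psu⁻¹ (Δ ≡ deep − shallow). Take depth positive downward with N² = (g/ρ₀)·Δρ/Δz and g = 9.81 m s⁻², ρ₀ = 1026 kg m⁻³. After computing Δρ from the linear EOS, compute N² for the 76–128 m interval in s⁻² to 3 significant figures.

ΔT = +2.0 K, ΔS = +0.93 psu (deep − shallow).
Δρ/ρ₀ = −αΔT + βΔS = -4.40 × 10⁻⁴ + 6.882 × 10⁻⁴ = 2.482 × 10⁻⁴, so Δρ ≈ 0.2547 kg m⁻³.
N² = (g/ρ₀)·Δρ/Δz = g·(Δρ/ρ₀)/Δz = 9.81 × 2.482 × 10⁻⁴ / 52 = 4.6824 × 10⁻⁵ s⁻² ≈ 4.68 × 10⁻⁵ s⁻².

4.68 × 10⁻⁵ s⁻²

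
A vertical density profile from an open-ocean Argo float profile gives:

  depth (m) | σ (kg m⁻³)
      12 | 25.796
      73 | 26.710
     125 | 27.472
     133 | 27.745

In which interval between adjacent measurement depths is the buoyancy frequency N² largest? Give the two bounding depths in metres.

Compute the density gradient over each adjacent pair:
  12–73 m: Δρ/Δz = 0.914/61 = 0.015 kg m⁻⁴
  73–125 m: Δρ/Δz = 0.762/52 = 0.015 kg m⁻⁴
  125–133 m: Δρ/Δz = 0.273/8 = 0.034 kg m⁻⁴
The largest gradient is in the 125–133 m interval — the pycnocline.

125–133 m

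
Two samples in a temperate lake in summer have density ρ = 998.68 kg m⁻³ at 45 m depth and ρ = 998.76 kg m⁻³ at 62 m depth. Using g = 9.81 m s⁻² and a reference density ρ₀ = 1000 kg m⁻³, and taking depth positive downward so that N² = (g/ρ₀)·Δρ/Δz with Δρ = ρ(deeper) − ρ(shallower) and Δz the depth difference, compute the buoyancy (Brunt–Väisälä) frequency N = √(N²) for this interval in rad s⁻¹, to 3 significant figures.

Δρ = 998.76 − 998.68 = 0.08 kg m⁻³ over Δz = 62 − 45 = 17 m.
N² = (9.81/1000) × (0.08/17) = 4.6165 × 10⁻⁵ s⁻².
N = √(4.6165 × 10⁻⁵) = 6.7945 × 10⁻³ rad s⁻¹ ≈ 6.79 × 10⁻³ rad s⁻¹.

6.79 × 10⁻³ rad s⁻¹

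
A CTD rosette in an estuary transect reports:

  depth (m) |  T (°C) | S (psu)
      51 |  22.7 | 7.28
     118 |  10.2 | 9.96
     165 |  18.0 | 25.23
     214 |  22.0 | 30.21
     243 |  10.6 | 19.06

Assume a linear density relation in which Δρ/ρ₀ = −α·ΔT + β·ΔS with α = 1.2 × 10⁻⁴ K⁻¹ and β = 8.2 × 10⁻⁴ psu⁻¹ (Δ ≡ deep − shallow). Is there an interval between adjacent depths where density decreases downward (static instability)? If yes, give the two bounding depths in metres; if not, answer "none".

214–243 m

Evaluate Δρ/ρ₀ = −αΔT + βΔS across each adjacent pair:
  51–118 m: −αΔT+βΔS = −(1.2 × 10⁻⁴)(-12.5)+(8.2 × 10⁻⁴)(+2.68) = 3.7 × 10⁻³ → stable
  118–165 m: −αΔT+βΔS = −(1.2 × 10⁻⁴)(+7.8)+(8.2 × 10⁻⁴)(+15.27) = 0.012 → stable
  165–214 m: −αΔT+βΔS = −(1.2 × 10⁻⁴)(+4.0)+(8.2 × 10⁻⁴)(+4.98) = 3.6 × 10⁻³ → stable
  214–243 m: −αΔT+βΔS = −(1.2 × 10⁻⁴)(-11.4)+(8.2 × 10⁻⁴)(-11.15) = -7.8 × 10⁻³ → UNSTABLE
The 214–243 m interval has Δρ < 0: lighter water underlies denser water.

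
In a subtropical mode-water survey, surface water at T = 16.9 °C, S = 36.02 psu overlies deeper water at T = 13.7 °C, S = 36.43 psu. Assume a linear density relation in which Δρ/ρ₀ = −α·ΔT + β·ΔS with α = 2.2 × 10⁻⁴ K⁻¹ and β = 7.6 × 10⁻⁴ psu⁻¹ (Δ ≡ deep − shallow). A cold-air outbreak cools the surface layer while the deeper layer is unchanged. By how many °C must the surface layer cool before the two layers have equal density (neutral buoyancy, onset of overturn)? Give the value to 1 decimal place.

4.6 °C

Neutral buoyancy requires Δρ = 0, i.e. −α(T_deep − T_surf′) + β(S_deep − S_surf) = 0.
T_surf′ = T_deep − (β/α)·ΔS = 13.7 − (7.6 × 10⁻⁴/2.2 × 10⁻⁴)·(+0.41) = 12.284 °C.
Cooling required: 16.9 − (12.284) = 4.616 °C.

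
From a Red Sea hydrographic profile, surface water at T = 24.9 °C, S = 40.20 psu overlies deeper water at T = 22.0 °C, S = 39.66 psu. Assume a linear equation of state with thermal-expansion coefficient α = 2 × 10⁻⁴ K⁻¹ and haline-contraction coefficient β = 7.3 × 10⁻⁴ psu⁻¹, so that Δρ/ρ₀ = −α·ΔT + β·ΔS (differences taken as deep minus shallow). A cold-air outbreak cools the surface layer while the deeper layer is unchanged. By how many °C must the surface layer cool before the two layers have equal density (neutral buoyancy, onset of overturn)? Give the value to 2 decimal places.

0.93 °C

Neutral buoyancy requires Δρ = 0, i.e. −α(T_deep − T_surf′) + β(S_deep − S_surf) = 0.
T_surf′ = T_deep − (β/α)·ΔS = 22.0 − (7.3 × 10⁻⁴/2 × 10⁻⁴)·(-0.54) = 23.9710 °C.
Cooling required: 24.9 − (23.9710) = 0.9290 °C.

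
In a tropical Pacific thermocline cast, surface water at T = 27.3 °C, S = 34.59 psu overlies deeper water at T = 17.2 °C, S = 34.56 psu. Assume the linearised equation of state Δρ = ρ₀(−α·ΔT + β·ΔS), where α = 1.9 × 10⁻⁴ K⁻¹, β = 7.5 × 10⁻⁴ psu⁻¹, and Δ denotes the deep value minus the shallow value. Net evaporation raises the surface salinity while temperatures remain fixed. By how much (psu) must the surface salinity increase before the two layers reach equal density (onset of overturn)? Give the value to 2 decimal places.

Neutral buoyancy requires −α(T_deep − T_surf) + β(S_deep − S_surf′) = 0.
S_surf′ = S_deep − (α/β)·ΔT = 34.56 − (1.9 × 10⁻⁴/7.5 × 10⁻⁴)·(-10.1) = 37.1187 psu.
Increase required: 37.1187 − 34.59 = 2.5287 psu.

2.53 psu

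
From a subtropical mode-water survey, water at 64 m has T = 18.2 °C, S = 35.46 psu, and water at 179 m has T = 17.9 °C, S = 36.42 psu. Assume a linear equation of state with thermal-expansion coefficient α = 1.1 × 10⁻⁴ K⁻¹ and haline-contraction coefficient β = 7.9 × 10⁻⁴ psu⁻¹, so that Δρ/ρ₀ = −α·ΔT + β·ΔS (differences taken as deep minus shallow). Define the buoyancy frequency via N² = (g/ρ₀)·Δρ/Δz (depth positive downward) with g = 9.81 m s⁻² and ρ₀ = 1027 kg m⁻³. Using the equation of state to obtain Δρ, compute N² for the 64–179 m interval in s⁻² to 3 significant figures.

6.75 × 10⁻⁵ s⁻²

ΔT = -0.3 K, ΔS = +0.96 psu (deep − shallow).
Δρ/ρ₀ = −αΔT + βΔS = 3.30 × 10⁻⁵ + 7.584 × 10⁻⁴ = 7.914 × 10⁻⁴, so Δρ ≈ 0.8128 kg m⁻³.
N² = (g/ρ₀)·Δρ/Δz = g·(Δρ/ρ₀)/Δz = 9.81 × 7.914 × 10⁻⁴ / 115 = 6.7510 × 10⁻⁵ s⁻² ≈ 6.75 × 10⁻⁵ s⁻².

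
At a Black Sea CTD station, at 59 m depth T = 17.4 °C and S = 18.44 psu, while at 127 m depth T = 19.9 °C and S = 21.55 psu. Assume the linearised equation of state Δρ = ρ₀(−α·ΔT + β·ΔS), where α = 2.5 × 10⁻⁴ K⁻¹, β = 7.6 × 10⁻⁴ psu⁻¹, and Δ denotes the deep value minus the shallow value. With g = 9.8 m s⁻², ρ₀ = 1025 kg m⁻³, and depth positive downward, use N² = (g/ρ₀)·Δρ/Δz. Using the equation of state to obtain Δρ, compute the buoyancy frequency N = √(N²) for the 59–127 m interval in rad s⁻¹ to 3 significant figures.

0.0158 rad s⁻¹

ΔT = +2.5 K, ΔS = +3.11 psu (deep − shallow).
Δρ/ρ₀ = −αΔT + βΔS = -6.25 × 10⁻⁴ + 2.3636 × 10⁻³ = 1.7386 × 10⁻³, so Δρ ≈ 1.782 kg m⁻³.
N² = (g/ρ₀)·Δρ/Δz = g·(Δρ/ρ₀)/Δz = 9.8 × 1.7386 × 10⁻³ / 68 = 2.5056 × 10⁻⁴ s⁻².
N = √(2.5056 × 10⁻⁴) = 0.015829 rad s⁻¹ ≈ 0.0158 rad s⁻¹.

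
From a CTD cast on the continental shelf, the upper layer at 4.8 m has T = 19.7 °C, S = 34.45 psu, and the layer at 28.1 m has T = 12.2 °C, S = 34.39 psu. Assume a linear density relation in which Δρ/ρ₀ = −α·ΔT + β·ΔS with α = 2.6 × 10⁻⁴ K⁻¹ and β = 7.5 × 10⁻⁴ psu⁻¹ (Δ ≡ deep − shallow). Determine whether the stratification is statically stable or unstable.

ΔT = 12.2 − 19.7 = -7.5 K and ΔS = 34.39 − 34.45 = -0.06 psu (deep − shallow).
−αΔT = 1.95 × 10⁻³; βΔS = -4.50 × 10⁻⁵; sum Δρ/ρ₀ = 1.905 × 10⁻³.
Δρ/ρ₀ > 0, so Δρ > 0: deeper water is denser → statically stable.

stable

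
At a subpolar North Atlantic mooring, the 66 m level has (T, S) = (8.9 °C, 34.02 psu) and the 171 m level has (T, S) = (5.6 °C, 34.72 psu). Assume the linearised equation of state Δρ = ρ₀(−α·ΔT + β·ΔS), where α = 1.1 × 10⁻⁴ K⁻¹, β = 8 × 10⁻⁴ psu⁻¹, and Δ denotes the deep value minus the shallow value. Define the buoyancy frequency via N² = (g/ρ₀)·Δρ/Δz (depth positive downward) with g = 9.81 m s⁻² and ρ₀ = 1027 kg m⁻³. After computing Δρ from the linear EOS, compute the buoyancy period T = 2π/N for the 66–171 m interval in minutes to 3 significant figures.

ΔT = -3.3 K, ΔS = +0.70 psu (deep − shallow).
Δρ/ρ₀ = −αΔT + βΔS = 3.63 × 10⁻⁴ + 5.60 × 10⁻⁴ = 9.23 × 10⁻⁴, so Δρ ≈ 0.9479 kg m⁻³.
N² = (g/ρ₀)·Δρ/Δz = g·(Δρ/ρ₀)/Δz = 9.81 × 9.23 × 10⁻⁴ / 105 = 8.6235 × 10⁻⁵ s⁻².
N = √(8.6235 × 10⁻⁵) = 9.2863 × 10⁻³ rad s⁻¹ → T = 2π/N = 676.61 s = 11.277 min ≈ 11.3 min.

11.3 min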